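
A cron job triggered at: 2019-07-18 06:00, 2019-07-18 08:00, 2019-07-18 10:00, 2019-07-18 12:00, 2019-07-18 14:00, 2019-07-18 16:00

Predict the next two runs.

The interval is a steady 2 hours (2, 2, 2, 2, 2).
2019-07-18 16:00 + 2 h = 2019-07-18 18:00.
2019-07-18 18:00 + 2 h = 2019-07-18 20:00.

2019-07-18 18:00, 2019-07-18 20:00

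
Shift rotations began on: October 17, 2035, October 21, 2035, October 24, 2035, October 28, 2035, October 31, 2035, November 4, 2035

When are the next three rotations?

November 7, 2035; November 11, 2035; November 14, 2035

Gaps: 4, 3, 4, 3, 4 days — not constant, but cyclic with period 2.
The events fall on every Wednesday and Sunday.
The following Wednesday is November 7, 2035.
Next Sunday: November 11, 2035.
Next Wednesday: November 14, 2035.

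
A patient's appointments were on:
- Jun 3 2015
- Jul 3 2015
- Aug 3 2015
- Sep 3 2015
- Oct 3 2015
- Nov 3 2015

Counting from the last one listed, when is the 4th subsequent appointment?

The day-of-month is always 3 (30, 31, 31, 30, 31 days between events).
So this recurs on the 3rd of each month.
December 2015: Dec 3 2015.
January 2016: Jan 3 2016.
Next: February 2016 → Feb 3 2016.
Next: March 2016 → Mar 3 2016.

Mar 3 2016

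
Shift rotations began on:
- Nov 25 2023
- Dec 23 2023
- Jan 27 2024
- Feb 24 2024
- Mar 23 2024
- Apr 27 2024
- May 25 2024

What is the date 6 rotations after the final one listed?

Nov 23 2024

All dates are Saturdays, 28, 35, 28, 28, 35, 28 days apart.
Specifically, the 4th Saturday of each month.
June 2024 — 4th Saturday is Jun 22 2024.
July 2024 — 4th Saturday is Jul 27 2024.
4th Saturday of August 2024: Aug 24 2024.
September 2024 — 4th Saturday is Sep 28 2024.
October 2024 — 4th Saturday is Oct 26 2024.
November 2024 — 4th Saturday is Nov 23 2024.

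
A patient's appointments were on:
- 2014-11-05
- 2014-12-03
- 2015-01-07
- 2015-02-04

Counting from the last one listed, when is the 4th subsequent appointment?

2015-06-03

Gaps: 28, 35, 28 days — a mix of 28 and 35. Every date is a Wednesday.
Each is the 1st Wednesday of its month.
1st Wednesday of March 2015: 2015-03-04.
1st Wednesday of April 2015: 2015-04-01.
1st Wednesday of May 2015: 2015-05-06.
1st Wednesday of June 2015: 2015-06-03.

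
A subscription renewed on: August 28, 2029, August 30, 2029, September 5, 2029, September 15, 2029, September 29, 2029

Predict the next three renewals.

The spacing grows by 4 each time: 2, 6, 10, 14 days.
Next gap: 18 days. September 29, 2029 + 18 days = October 17, 2029.
Next gap: 22 days. October 17, 2029 + 22 days = November 8, 2029.
Next gap: 26 days. November 8, 2029 + 26 days = December 4, 2029.

October 17, 2029; November 8, 2029; December 4, 2029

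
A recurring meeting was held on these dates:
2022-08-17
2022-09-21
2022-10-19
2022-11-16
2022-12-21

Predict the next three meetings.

2023-01-18, 2023-02-15, 2023-03-15

Gaps: 35, 28, 28, 35 days — a mix of 28 and 35. Every date is a Wednesday.
Each is the 3rd Wednesday of its month.
January 2023 — 3rd Wednesday is 2023-01-18.
February 2023 — 3rd Wednesday is 2023-02-15.
March 2023 — 3rd Wednesday is 2023-03-15.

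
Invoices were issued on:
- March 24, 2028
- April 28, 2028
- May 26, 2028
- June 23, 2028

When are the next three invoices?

July 28, 2028; August 25, 2028; September 22, 2028

Gaps: 35, 28, 28 days — a mix of 28 and 35. Every date is a Friday.
Each is the 4th Friday of its month.
July 2028 — 4th Friday is July 28, 2028.
4th Friday of August 2028: August 25, 2028.
September 2028 — 4th Friday is September 22, 2028.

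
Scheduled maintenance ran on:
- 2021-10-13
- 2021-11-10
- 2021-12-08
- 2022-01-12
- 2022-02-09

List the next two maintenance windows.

These are Wednesdays at 28- or 35-day spacing (28, 28, 35, 28).
The pattern: 2nd Wednesday of the month.
2nd Wednesday of March 2022: 2022-03-09.
2nd Wednesday of April 2022: 2022-04-13.

2022-03-09, 2022-04-13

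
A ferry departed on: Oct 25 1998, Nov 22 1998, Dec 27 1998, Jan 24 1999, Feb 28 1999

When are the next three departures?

These are Sundays at 28- or 35-day spacing (28, 35, 28, 35).
The pattern: 4th Sunday of the month.
March 1999 — 4th Sunday is Mar 28 1999.
4th Sunday of April 1999: Apr 25 1999.
4th Sunday of May 1999: May 23 1999.

Mar 28 1999, Apr 25 1999, May 23 1999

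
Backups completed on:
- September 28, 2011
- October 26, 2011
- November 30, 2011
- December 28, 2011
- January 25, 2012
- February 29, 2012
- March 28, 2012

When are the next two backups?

These are Wednesdays with 28, 35, 28, 28, 35, 28-day gaps.
Each is the final Wednesday of its month — November 30, 2011 is past the 28th, so '4th Wednesday' doesn't fit.
Last Wednesday of April 2012: April 25, 2012.
May 2012 ends with Wednesday May 30, 2012.

April 25, 2012; May 30, 2012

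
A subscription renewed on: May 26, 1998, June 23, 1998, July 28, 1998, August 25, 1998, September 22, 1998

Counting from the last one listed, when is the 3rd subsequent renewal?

December 22, 1998

Gaps: 28, 35, 28, 28 days — a mix of 28 and 35. Every date is a Tuesday.
Each is the 4th Tuesday of its month.
4th Tuesday of October 1998: October 27, 1998.
November 1998 — 4th Tuesday is November 24, 1998.
4th Tuesday of December 1998: December 22, 1998.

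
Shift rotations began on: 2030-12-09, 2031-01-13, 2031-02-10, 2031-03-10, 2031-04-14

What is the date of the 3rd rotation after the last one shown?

2031-07-14

Gaps: 35, 28, 28, 35 days — a mix of 28 and 35. Every date is a Monday.
Each is the 2nd Monday of its month.
2nd Monday of May 2031: 2031-05-12.
2nd Monday of June 2031: 2031-06-09.
2nd Monday of July 2031: 2031-07-14.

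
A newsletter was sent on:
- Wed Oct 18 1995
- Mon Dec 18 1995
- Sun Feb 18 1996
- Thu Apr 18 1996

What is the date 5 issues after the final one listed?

Tue Feb 18 1997

Gaps: 61, 62, 60 days — not constant. Every event is on the 18th of the month.
Pattern: the 18th of every 2 months.
Next: June 1996 → Tue Jun 18 1996.
Next: August 1996 → Sun Aug 18 1996.
Next: October 1996 → Fri Oct 18 1996.
December 1996: Wed Dec 18 1996.
Next: February 1997 → Tue Feb 18 1997.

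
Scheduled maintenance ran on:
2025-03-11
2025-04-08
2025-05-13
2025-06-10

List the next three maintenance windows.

2025-07-08, 2025-08-12, 2025-09-09

All dates are Tuesdays, 28, 35, 28 days apart.
Specifically, the 2nd Tuesday of each month.
July 2025 — 2nd Tuesday is 2025-07-08.
August 2025 — 2nd Tuesday is 2025-08-12.
September 2025 — 2nd Tuesday is 2025-09-09.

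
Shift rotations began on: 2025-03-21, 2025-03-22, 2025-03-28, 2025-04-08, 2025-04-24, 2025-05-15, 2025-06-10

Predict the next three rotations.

2025-07-11, 2025-08-16, 2025-09-26

Intervals are 1, 6, 11, 16, 21, 26 days — an arithmetic progression with common difference 5.
Next gap: 31 days. 2025-06-10 + 31 days = 2025-07-11.
Next gap: 36 days. 2025-07-11 + 36 days = 2025-08-16.
Next gap: 41 days. 2025-08-16 + 41 days = 2025-09-26.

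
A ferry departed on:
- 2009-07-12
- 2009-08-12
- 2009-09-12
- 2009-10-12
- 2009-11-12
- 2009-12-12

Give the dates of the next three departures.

2010-01-12, 2010-02-12, 2010-03-12

The day-of-month is always 12 (31, 31, 30, 31, 30 days between events).
So this recurs on the 12th of each month.
January 2010: 2010-01-12.
February 2010: 2010-02-12.
March 2010: 2010-03-12.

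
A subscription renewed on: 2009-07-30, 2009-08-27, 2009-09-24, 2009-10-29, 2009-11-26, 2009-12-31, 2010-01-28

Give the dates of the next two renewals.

2010-02-25, 2010-03-25

Every date is a Thursday; gaps 28, 28, 35, 28, 35, 28 days.
Each is the last Thursday of its month (at least one falls on the 29th or later, ruling out '4th Thursday').
February 2010 ends with Thursday 2010-02-25.
March 2010 ends with Thursday 2010-03-25.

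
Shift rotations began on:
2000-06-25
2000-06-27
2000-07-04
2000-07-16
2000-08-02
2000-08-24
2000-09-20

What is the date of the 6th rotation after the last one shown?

2001-06-14

Intervals are 2, 7, 12, 17, 22, 27 days — an arithmetic progression with common difference 5.
Next gap: 32 days. 2000-09-20 + 32 days = 2000-10-22.
Next gap: 37 days. 2000-10-22 + 37 days = 2000-11-28.
Next gap: 42 days. 2000-11-28 + 42 days = 2001-01-09.
Next gap: 47 days. 2001-01-09 + 47 days = 2001-02-25.
Next gap: 52 days. 2001-02-25 + 52 days = 2001-04-18.
Next gap: 57 days. 2001-04-18 + 57 days = 2001-06-14.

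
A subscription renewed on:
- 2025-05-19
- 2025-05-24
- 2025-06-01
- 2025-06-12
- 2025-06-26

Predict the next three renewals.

2025-07-13, 2025-08-02, 2025-08-25

Gaps: 5, 8, 11, 14 days — each gap is 3 larger than the previous one.
Next gap: 17 days. 2025-06-26 + 17 days = 2025-07-13.
Next gap: 20 days. 2025-07-13 + 20 days = 2025-08-02.
Next gap: 23 days. 2025-08-02 + 23 days = 2025-08-25.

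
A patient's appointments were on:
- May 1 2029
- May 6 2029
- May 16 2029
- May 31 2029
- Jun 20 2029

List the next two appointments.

Intervals are 5, 10, 15, 20 days — an arithmetic progression with common difference 5.
Next gap: 25 days. Jun 20 2029 + 25 days = Jul 15 2029.
Next gap: 30 days. Jul 15 2029 + 30 days = Aug 14 2029.

Jul 15 2029, Aug 14 2029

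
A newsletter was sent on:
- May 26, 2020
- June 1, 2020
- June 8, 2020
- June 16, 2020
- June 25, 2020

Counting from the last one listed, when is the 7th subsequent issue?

September 24, 2020

The spacing grows by 1 each time: 6, 7, 8, 9 days.
Next gap: 10 days. June 25, 2020 + 10 days = July 5, 2020.
Next gap: 11 days. July 5, 2020 + 11 days = July 16, 2020.
Next gap: 12 days. July 16, 2020 + 12 days = July 28, 2020.
Next gap: 13 days. July 28, 2020 + 13 days = August 10, 2020.
Next gap: 14 days. August 10, 2020 + 14 days = August 24, 2020.
Next gap: 15 days. August 24, 2020 + 15 days = September 8, 2020.
Next gap: 16 days. September 8, 2020 + 16 days = September 24, 2020.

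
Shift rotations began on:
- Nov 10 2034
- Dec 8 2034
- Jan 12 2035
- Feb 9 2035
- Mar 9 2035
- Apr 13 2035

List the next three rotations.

These are Fridays at 28- or 35-day spacing (28, 35, 28, 28, 35).
The pattern: 2nd Friday of the month.
May 2035 — 2nd Friday is May 11 2035.
2nd Friday of June 2035: Jun 8 2035.
July 2035 — 2nd Friday is Jul 13 2035.

May 11 2035, Jun 8 2035, Jul 13 2035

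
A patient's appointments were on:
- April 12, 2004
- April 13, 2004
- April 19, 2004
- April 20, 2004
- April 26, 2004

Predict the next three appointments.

April 27, 2004; May 3, 2004; May 4, 2004

Gaps: 1, 6, 1, 6 days — not constant, but cyclic with period 2.
The events fall on every Monday and Tuesday.
The following Tuesday is April 27, 2004.
The following Monday is May 3, 2004.
Next Tuesday: May 4, 2004.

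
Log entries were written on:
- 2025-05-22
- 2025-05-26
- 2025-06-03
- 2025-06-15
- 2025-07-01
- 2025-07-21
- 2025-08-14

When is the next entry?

2025-09-11

The spacing grows by 4 each time: 4, 8, 12, 16, 20, 24 days.
Next gap: 28 days. 2025-08-14 + 28 days = 2025-09-11.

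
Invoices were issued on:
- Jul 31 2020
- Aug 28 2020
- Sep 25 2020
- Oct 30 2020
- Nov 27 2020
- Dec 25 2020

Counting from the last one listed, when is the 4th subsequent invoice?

All Fridays; the gaps (28, 28, 35, 28, 28) vary with month length.
This is the last Friday of each month.
January 2021 ends with Friday Jan 29 2021.
Last Friday of February 2021: Feb 26 2021.
March 2021 ends with Friday Mar 26 2021.
April 2021 ends with Friday Apr 30 2021.

Apr 30 2021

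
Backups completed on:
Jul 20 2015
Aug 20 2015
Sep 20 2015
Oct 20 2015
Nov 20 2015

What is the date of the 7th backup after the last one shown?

Jun 20 2016

Gaps: 31, 31, 30, 31 days — not constant. Every event is on the 20th of the month.
Pattern: the 20th of each month.
Next: December 2015 → Dec 20 2015.
Next: January 2016 → Jan 20 2016.
February 2016: Feb 20 2016.
March 2016: Mar 20 2016.
Next: April 2016 → Apr 20 2016.
Next: May 2016 → May 20 2016.
June 2016: Jun 20 2016.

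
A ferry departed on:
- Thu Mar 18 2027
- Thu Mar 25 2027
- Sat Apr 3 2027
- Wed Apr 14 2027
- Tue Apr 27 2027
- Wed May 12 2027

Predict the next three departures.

Gaps: 7, 9, 11, 13, 15 days — each gap is 2 larger than the previous one.
Next gap: 17 days. Wed May 12 2027 + 17 days = Sat May 29 2027.
Next gap: 19 days. Sat May 29 2027 + 19 days = Thu Jun 17 2027.
Next gap: 21 days. Thu Jun 17 2027 + 21 days = Thu Jul 8 2027.

Sat May 29 2027, Thu Jun 17 2027, Thu Jul 8 2027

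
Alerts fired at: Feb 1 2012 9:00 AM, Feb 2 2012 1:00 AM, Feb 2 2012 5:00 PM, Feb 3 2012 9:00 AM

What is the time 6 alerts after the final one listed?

Gaps: 16, 16, 16 hours — each event is 16 hours after the previous one.
Feb 3 2012 9:00 AM + 16 h = Feb 4 2012 1:00 AM.
Feb 4 2012 1:00 AM + 16 h = Feb 4 2012 5:00 PM.
Feb 4 2012 5:00 PM + 16 h = Feb 5 2012 9:00 AM.
Feb 5 2012 9:00 AM + 16 h = Feb 6 2012 1:00 AM.
Feb 6 2012 1:00 AM + 16 h = Feb 6 2012 5:00 PM.
Feb 6 2012 5:00 PM + 16 h = Feb 7 2012 9:00 AM.

Feb 7 2012 9:00 AM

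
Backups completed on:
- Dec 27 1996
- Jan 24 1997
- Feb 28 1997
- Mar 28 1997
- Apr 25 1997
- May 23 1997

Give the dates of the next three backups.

Jun 27 1997, Jul 25 1997, Aug 22 1997

These are Fridays at 28- or 35-day spacing (28, 35, 28, 28, 28).
The pattern: 4th Friday of the month.
June 1997 — 4th Friday is Jun 27 1997.
4th Friday of July 1997: Jul 25 1997.
4th Friday of August 1997: Aug 22 1997.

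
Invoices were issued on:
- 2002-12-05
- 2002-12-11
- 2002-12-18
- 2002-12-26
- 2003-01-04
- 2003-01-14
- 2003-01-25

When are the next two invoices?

2003-02-06, 2003-02-19

Gaps: 6, 7, 8, 9, 10, 11 days — each gap is 1 larger than the previous one.
Next gap: 12 days. 2003-01-25 + 12 days = 2003-02-06.
Next gap: 13 days. 2003-02-06 + 13 days = 2003-02-19.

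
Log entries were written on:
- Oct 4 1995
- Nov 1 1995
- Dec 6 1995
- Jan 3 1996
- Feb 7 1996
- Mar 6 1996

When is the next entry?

Apr 3 1996

All dates are Wednesdays, 28, 35, 28, 35, 28 days apart.
Specifically, the 1st Wednesday of each month.
April 1996 — 1st Wednesday is Apr 3 1996.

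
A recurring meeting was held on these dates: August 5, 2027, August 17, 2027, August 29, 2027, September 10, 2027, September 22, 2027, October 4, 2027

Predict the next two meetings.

October 16, 2027; October 28, 2027

Every event comes 12 days after the last (12, 12, 12, 12, 12).
October 4, 2027 + 12 days = October 16, 2027.
October 16, 2027 + 12 days = October 28, 2027.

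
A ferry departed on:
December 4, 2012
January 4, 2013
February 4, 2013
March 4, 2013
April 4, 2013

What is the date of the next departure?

The day-of-month is always 4 (31, 31, 28, 31 days between events).
So this recurs on the 4th of each month.
May 2013: May 4, 2013.

May 4, 2013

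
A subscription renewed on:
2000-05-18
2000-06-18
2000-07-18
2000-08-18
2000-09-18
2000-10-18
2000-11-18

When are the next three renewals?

2000-12-18, 2001-01-18, 2001-02-18

Gaps: 31, 30, 31, 31, 30, 31 days — not constant. Every event is on the 18th of the month.
Pattern: the 18th of each month.
Next: December 2000 → 2000-12-18.
Next: January 2001 → 2001-01-18.
February 2001: 2001-02-18.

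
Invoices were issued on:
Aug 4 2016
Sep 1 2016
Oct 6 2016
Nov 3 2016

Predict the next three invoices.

Dec 1 2016, Jan 5 2017, Feb 2 2017

All dates are Thursdays, 28, 35, 28 days apart.
Specifically, the 1st Thursday of each month.
December 2016 — 1st Thursday is Dec 1 2016.
1st Thursday of January 2017: Jan 5 2017.
February 2017 — 1st Thursday is Feb 2 2017.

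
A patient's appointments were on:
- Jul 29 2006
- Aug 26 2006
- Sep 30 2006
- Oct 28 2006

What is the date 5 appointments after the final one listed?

Mar 31 2007

All Saturdays; the gaps (28, 35, 28) vary with month length.
This is the last Saturday of each month.
Last Saturday of November 2006: Nov 25 2006.
Last Saturday of December 2006: Dec 30 2006.
Last Saturday of January 2007: Jan 27 2007.
Last Saturday of February 2007: Feb 24 2007.
Last Saturday of March 2007: Mar 31 2007.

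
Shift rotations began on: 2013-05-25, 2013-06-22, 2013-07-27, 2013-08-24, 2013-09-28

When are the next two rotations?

These are Saturdays at 28- or 35-day spacing (28, 35, 28, 35).
The pattern: 4th Saturday of the month.
October 2013 — 4th Saturday is 2013-10-26.
November 2013 — 4th Saturday is 2013-11-23.

2013-10-26, 2013-11-23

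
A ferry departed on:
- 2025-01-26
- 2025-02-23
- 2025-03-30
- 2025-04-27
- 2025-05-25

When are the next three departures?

2025-06-29, 2025-07-27, 2025-08-31

Every date is a Sunday; gaps 28, 35, 28, 28 days.
Each is the last Sunday of its month (at least one falls on the 29th or later, ruling out '4th Sunday').
June 2025 ends with Sunday 2025-06-29.
Last Sunday of July 2025: 2025-07-27.
Last Sunday of August 2025: 2025-08-31.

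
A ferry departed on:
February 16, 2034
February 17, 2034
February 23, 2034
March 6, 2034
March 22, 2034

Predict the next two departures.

Gaps: 1, 6, 11, 16 days — each gap is 5 larger than the previous one.
Next gap: 21 days. March 22, 2034 + 21 days = April 12, 2034.
Next gap: 26 days. April 12, 2034 + 26 days = May 8, 2034.

April 12, 2034; May 8, 2034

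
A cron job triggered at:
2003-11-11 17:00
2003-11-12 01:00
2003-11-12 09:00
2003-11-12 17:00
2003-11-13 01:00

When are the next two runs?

Gaps: 8, 8, 8, 8 hours — each event is 8 hours after the previous one.
2003-11-13 01:00 + 8 h = 2003-11-13 09:00.
2003-11-13 09:00 + 8 h = 2003-11-13 17:00.

2003-11-13 09:00, 2003-11-13 17:00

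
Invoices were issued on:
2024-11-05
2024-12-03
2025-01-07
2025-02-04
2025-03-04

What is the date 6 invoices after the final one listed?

Gaps: 28, 35, 28, 28 days — a mix of 28 and 35. Every date is a Tuesday.
Each is the 1st Tuesday of its month.
April 2025 — 1st Tuesday is 2025-04-01.
May 2025 — 1st Tuesday is 2025-05-06.
1st Tuesday of June 2025: 2025-06-03.
July 2025 — 1st Tuesday is 2025-07-01.
1st Tuesday of August 2025: 2025-08-05.
September 2025 — 1st Tuesday is 2025-09-02.

2025-09-02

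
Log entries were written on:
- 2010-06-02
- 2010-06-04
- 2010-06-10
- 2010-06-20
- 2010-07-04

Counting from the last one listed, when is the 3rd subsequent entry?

2010-09-08

Gaps: 2, 6, 10, 14 days — each gap is 4 larger than the previous one.
Next gap: 18 days. 2010-07-04 + 18 days = 2010-07-22.
Next gap: 22 days. 2010-07-22 + 22 days = 2010-08-13.
Next gap: 26 days. 2010-08-13 + 26 days = 2010-09-08.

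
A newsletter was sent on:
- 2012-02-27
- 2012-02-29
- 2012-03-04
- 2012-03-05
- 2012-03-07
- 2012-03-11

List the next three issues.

2012-03-12, 2012-03-14, 2012-03-18

The gap pattern 2, 4, 1, 2, 4 repeats every 3 events.
These are the Mondays, Wednesdays and Sundays of each week.
Next Monday: 2012-03-12.
Next Wednesday: 2012-03-14.
Next Sunday: 2012-03-18.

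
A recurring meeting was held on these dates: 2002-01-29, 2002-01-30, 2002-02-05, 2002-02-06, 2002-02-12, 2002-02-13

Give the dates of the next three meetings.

Every event lands on a Tuesday or Wednesday (gaps cycle 1, 6, 1, 6, 1).
So the schedule is: every Tuesday and Wednesday.
The following Tuesday is 2002-02-19.
Next Wednesday: 2002-02-20.
The following Tuesday is 2002-02-26.

2002-02-19, 2002-02-20, 2002-02-26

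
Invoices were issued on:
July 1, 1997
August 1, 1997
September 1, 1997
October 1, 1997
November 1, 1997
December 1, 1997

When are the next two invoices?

Each date is the 1st; the gaps (31, 31, 30, 31, 30) track the month lengths.
The rule is the 1st of each month.
January 1998: January 1, 1998.
February 1998: February 1, 1998.

January 1, 1998; February 1, 1998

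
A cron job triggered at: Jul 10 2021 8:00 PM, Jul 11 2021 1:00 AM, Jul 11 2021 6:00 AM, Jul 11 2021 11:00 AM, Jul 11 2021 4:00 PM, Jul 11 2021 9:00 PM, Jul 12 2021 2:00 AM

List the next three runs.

Jul 12 2021 7:00 AM, Jul 12 2021 12:00 PM, Jul 12 2021 5:00 PM

Spacing: 5, 5, 5, 5, 5, 5 h — constant 5 h.
Jul 12 2021 2:00 AM + 5 h = Jul 12 2021 7:00 AM.
Jul 12 2021 7:00 AM + 5 h = Jul 12 2021 12:00 PM.
Jul 12 2021 12:00 PM + 5 h = Jul 12 2021 5:00 PM.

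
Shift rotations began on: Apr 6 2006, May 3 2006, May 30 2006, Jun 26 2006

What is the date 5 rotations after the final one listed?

Nov 8 2006

Gaps between consecutive events: 27, 27, 27 days — a constant 27-day interval.
Jun 26 2006 + 27 days = Jul 23 2006.
Jul 23 2006 + 27 days = Aug 19 2006.
Aug 19 2006 + 27 days = Sep 15 2006.
Sep 15 2006 + 27 days = Oct 12 2006.
Oct 12 2006 + 27 days = Nov 8 2006.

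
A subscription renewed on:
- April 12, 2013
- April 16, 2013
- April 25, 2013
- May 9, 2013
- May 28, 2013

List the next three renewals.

The spacing grows by 5 each time: 4, 9, 14, 19 days.
Next gap: 24 days. May 28, 2013 + 24 days = June 21, 2013.
Next gap: 29 days. June 21, 2013 + 29 days = July 20, 2013.
Next gap: 34 days. July 20, 2013 + 34 days = August 23, 2013.

June 21, 2013; July 20, 2013; August 23, 2013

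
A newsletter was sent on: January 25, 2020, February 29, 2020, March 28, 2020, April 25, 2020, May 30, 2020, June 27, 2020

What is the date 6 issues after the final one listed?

December 26, 2020

All Saturdays; the gaps (35, 28, 28, 35, 28) vary with month length.
This is the last Saturday of each month.
July 2020 ends with Saturday July 25, 2020.
Last Saturday of August 2020: August 29, 2020.
Last Saturday of September 2020: September 26, 2020.
Last Saturday of October 2020: October 31, 2020.
November 2020 ends with Saturday November 28, 2020.
Last Saturday of December 2020: December 26, 2020.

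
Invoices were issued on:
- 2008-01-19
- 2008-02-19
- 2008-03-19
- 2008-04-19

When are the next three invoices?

2008-05-19, 2008-06-19, 2008-07-19

Gaps: 31, 29, 31 days — not constant. Every event is on the 19th of the month.
Pattern: the 19th of each month.
Next: May 2008 → 2008-05-19.
Next: June 2008 → 2008-06-19.
July 2008: 2008-07-19.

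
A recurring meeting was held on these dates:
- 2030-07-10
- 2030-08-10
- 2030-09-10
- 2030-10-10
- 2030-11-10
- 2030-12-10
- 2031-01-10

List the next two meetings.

2031-02-10, 2031-03-10

Gaps: 31, 31, 30, 31, 30, 31 days — not constant. Every event is on the 10th of the month.
Pattern: the 10th of each month.
Next: February 2031 → 2031-02-10.
March 2031: 2031-03-10.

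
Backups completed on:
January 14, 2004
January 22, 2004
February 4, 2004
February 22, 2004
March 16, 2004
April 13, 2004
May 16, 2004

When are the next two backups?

The spacing grows by 5 each time: 8, 13, 18, 23, 28, 33 days.
Next gap: 38 days. May 16, 2004 + 38 days = June 23, 2004.
Next gap: 43 days. June 23, 2004 + 43 days = August 5, 2004.

June 23, 2004; August 5, 2004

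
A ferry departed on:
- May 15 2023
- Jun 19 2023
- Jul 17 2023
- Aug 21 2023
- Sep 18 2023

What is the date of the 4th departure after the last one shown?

Gaps: 35, 28, 35, 28 days — a mix of 28 and 35. Every date is a Monday.
Each is the 3rd Monday of its month.
October 2023 — 3rd Monday is Oct 16 2023.
3rd Monday of November 2023: Nov 20 2023.
December 2023 — 3rd Monday is Dec 18 2023.
3rd Monday of January 2024: Jan 15 2024.

Jan 15 2024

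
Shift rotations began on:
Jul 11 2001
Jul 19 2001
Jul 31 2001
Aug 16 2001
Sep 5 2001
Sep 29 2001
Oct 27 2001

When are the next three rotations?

Nov 28 2001, Jan 3 2002, Feb 12 2002

Intervals are 8, 12, 16, 20, 24, 28 days — an arithmetic progression with common difference 4.
Next gap: 32 days. Oct 27 2001 + 32 days = Nov 28 2001.
Next gap: 36 days. Nov 28 2001 + 36 days = Jan 3 2002.
Next gap: 40 days. Jan 3 2002 + 40 days = Feb 12 2002.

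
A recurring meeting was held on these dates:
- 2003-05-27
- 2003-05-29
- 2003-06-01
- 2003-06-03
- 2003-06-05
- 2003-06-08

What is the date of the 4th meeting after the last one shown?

2003-06-17

Every event lands on a Tuesday or Thursday or Sunday (gaps cycle 2, 3, 2, 2, 3).
So the schedule is: every Tuesday, Thursday and Sunday.
Next Tuesday: 2003-06-10.
Next Thursday: 2003-06-12.
Next Sunday: 2003-06-15.
The following Tuesday is 2003-06-17.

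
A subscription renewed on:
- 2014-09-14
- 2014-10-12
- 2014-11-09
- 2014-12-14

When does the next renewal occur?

2015-01-11

These are Sundays at 28- or 35-day spacing (28, 28, 35).
The pattern: 2nd Sunday of the month.
January 2015 — 2nd Sunday is 2015-01-11.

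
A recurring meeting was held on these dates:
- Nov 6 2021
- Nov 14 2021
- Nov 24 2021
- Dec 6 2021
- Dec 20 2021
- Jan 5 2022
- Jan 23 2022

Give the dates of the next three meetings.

Feb 12 2022, Mar 6 2022, Mar 30 2022

The spacing grows by 2 each time: 8, 10, 12, 14, 16, 18 days.
Next gap: 20 days. Jan 23 2022 + 20 days = Feb 12 2022.
Next gap: 22 days. Feb 12 2022 + 22 days = Mar 6 2022.
Next gap: 24 days. Mar 6 2022 + 24 days = Mar 30 2022.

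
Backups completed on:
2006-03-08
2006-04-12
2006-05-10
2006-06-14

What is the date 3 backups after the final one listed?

2006-09-13

Gaps: 35, 28, 35 days — a mix of 28 and 35. Every date is a Wednesday.
Each is the 2nd Wednesday of its month.
2nd Wednesday of July 2006: 2006-07-12.
August 2006 — 2nd Wednesday is 2006-08-09.
September 2006 — 2nd Wednesday is 2006-09-13.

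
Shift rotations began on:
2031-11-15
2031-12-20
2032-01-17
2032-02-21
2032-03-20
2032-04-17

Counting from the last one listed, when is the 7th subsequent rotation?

These are Saturdays at 28- or 35-day spacing (35, 28, 35, 28, 28).
The pattern: 3rd Saturday of the month.
May 2032 — 3rd Saturday is 2032-05-15.
3rd Saturday of June 2032: 2032-06-19.
3rd Saturday of July 2032: 2032-07-17.
August 2032 — 3rd Saturday is 2032-08-21.
September 2032 — 3rd Saturday is 2032-09-18.
3rd Saturday of October 2032: 2032-10-16.
November 2032 — 3rd Saturday is 2032-11-20.

2032-11-20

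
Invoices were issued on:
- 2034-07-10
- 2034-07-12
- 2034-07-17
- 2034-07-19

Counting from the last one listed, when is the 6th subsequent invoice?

Every event lands on a Monday or Wednesday (gaps cycle 2, 5, 2).
So the schedule is: every Monday and Wednesday.
The following Monday is 2034-07-24.
The following Wednesday is 2034-07-26.
The following Monday is 2034-07-31.
The following Wednesday is 2034-08-02.
The following Monday is 2034-08-07.
The following Wednesday is 2034-08-09.

2034-08-09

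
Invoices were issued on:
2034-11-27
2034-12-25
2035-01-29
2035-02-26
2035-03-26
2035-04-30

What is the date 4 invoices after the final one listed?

Every date is a Monday; gaps 28, 35, 28, 28, 35 days.
Each is the last Monday of its month (at least one falls on the 29th or later, ruling out '4th Monday').
May 2035 ends with Monday 2035-05-28.
Last Monday of June 2035: 2035-06-25.
Last Monday of July 2035: 2035-07-30.
August 2035 ends with Monday 2035-08-27.

2035-08-27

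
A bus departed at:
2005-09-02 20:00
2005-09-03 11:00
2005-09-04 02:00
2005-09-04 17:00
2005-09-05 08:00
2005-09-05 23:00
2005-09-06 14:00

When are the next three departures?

2005-09-07 05:00, 2005-09-07 20:00, 2005-09-08 11:00

Spacing: 15, 15, 15, 15, 15, 15 h — constant 15 h.
2005-09-06 14:00 + 15 h = 2005-09-07 05:00.
2005-09-07 05:00 + 15 h = 2005-09-07 20:00.
2005-09-07 20:00 + 15 h = 2005-09-08 11:00.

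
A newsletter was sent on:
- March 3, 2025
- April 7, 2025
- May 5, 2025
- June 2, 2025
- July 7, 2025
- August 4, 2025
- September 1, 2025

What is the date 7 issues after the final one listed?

Gaps: 35, 28, 28, 35, 28, 28 days — a mix of 28 and 35. Every date is a Monday.
Each is the 1st Monday of its month.
1st Monday of October 2025: October 6, 2025.
November 2025 — 1st Monday is November 3, 2025.
December 2025 — 1st Monday is December 1, 2025.
1st Monday of January 2026: January 5, 2026.
1st Monday of February 2026: February 2, 2026.
1st Monday of March 2026: March 2, 2026.
April 2026 — 1st Monday is April 6, 2026.

April 6, 2026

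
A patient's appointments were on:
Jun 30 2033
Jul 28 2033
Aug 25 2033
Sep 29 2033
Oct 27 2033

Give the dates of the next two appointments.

These are Thursdays with 28, 28, 35, 28-day gaps.
Each is the final Thursday of its month — Jun 30 2033 is past the 28th, so '4th Thursday' doesn't fit.
November 2033 ends with Thursday Nov 24 2033.
December 2033 ends with Thursday Dec 29 2033.

Nov 24 2033, Dec 29 2033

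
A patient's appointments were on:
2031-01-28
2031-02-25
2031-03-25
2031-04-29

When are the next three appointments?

These are Tuesdays with 28, 28, 35-day gaps.
Each is the final Tuesday of its month — 2031-04-29 is past the 28th, so '4th Tuesday' doesn't fit.
May 2031 ends with Tuesday 2031-05-27.
June 2031 ends with Tuesday 2031-06-24.
Last Tuesday of July 2031: 2031-07-29.

2031-05-27, 2031-06-24, 2031-07-29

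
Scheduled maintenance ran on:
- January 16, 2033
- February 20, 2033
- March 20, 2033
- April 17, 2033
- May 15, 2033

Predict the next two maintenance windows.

All dates are Sundays, 35, 28, 28, 28 days apart.
Specifically, the 3rd Sunday of each month.
3rd Sunday of June 2033: June 19, 2033.
July 2033 — 3rd Sunday is July 17, 2033.

June 19, 2033; July 17, 2033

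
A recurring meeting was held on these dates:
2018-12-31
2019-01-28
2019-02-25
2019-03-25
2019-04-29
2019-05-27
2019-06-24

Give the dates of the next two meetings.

All Mondays; the gaps (28, 28, 28, 35, 28, 28) vary with month length.
This is the last Monday of each month.
Last Monday of July 2019: 2019-07-29.
August 2019 ends with Monday 2019-08-26.

2019-07-29, 2019-08-26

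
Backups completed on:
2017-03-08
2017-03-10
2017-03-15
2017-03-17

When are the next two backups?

2017-03-22, 2017-03-24

The gap pattern 2, 5, 2 repeats every 2 events.
These are the Wednesdays and Fridays of each week.
The following Wednesday is 2017-03-22.
Next Friday: 2017-03-24.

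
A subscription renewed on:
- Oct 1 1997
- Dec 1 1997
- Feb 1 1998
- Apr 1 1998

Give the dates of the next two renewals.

The day-of-month is always 1 (61, 62, 59 days between events).
So this recurs on the 1st of every 2 months.
Next: June 1998 → Jun 1 1998.
August 1998: Aug 1 1998.

Jun 1 1998, Aug 1 1998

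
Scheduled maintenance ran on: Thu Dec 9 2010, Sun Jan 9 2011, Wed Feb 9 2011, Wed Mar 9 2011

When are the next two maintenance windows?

Gaps: 31, 31, 28 days — not constant. Every event is on the 9th of the month.
Pattern: the 9th of each month.
April 2011: Sat Apr 9 2011.
Next: May 2011 → Mon May 9 2011.

Sat Apr 9 2011, Mon May 9 2011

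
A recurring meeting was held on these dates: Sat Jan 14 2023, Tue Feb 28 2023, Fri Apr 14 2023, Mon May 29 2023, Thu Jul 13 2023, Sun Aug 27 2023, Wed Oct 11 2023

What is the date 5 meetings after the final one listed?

Gaps between consecutive events: 45, 45, 45, 45, 45, 45 days — a constant 45-day interval.
Wed Oct 11 2023 + 45 days = Sat Nov 25 2023.
Sat Nov 25 2023 + 45 days = Tue Jan 9 2024.
Tue Jan 9 2024 + 45 days = Fri Feb 23 2024.
Fri Feb 23 2024 + 45 days = Mon Apr 8 2024.
Mon Apr 8 2024 + 45 days = Thu May 23 2024.

Thu May 23 2024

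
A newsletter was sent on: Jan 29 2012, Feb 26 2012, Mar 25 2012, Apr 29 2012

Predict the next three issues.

These are Sundays with 28, 28, 35-day gaps.
Each is the final Sunday of its month — Jan 29 2012 is past the 28th, so '4th Sunday' doesn't fit.
May 2012 ends with Sunday May 27 2012.
June 2012 ends with Sunday Jun 24 2012.
July 2012 ends with Sunday Jul 29 2012.

May 27 2012, Jun 24 2012, Jul 29 2012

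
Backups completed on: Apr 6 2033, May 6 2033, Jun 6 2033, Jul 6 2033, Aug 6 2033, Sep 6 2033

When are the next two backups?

Gaps: 30, 31, 30, 31, 31 days — not constant. Every event is on the 6th of the month.
Pattern: the 6th of each month.
October 2033: Oct 6 2033.
Next: November 2033 → Nov 6 2033.

Oct 6 2033, Nov 6 2033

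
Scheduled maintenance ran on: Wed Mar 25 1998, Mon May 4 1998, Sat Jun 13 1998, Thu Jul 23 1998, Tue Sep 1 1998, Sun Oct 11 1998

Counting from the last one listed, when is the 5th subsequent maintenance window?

Thu Apr 29 1999

The spacing is 40, 40, 40, 40, 40 days — always 40 days.
Sun Oct 11 1998 + 40 days = Fri Nov 20 1998.
Fri Nov 20 1998 + 40 days = Wed Dec 30 1998.
Wed Dec 30 1998 + 40 days = Mon Feb 8 1999.
Mon Feb 8 1999 + 40 days = Sat Mar 20 1999.
Sat Mar 20 1999 + 40 days = Thu Apr 29 1999.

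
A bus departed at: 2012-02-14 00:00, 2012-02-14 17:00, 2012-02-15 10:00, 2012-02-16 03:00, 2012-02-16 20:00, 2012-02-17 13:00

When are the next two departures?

2012-02-18 06:00, 2012-02-18 23:00

Gaps: 17, 17, 17, 17, 17 hours — each event is 17 hours after the previous one.
2012-02-17 13:00 + 17 h = 2012-02-18 06:00.
2012-02-18 06:00 + 17 h = 2012-02-18 23:00.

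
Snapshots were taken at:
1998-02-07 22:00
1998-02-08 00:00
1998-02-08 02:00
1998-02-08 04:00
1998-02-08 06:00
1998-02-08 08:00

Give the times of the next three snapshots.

The interval is a steady 2 hours (2, 2, 2, 2, 2).
1998-02-08 08:00 + 2 h = 1998-02-08 10:00.
1998-02-08 10:00 + 2 h = 1998-02-08 12:00.
1998-02-08 12:00 + 2 h = 1998-02-08 14:00.

1998-02-08 10:00, 1998-02-08 12:00, 1998-02-08 14:00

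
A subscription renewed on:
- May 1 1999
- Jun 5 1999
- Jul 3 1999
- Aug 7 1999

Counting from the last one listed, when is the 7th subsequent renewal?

All dates are Saturdays, 35, 28, 35 days apart.
Specifically, the 1st Saturday of each month.
1st Saturday of September 1999: Sep 4 1999.
1st Saturday of October 1999: Oct 2 1999.
November 1999 — 1st Saturday is Nov 6 1999.
1st Saturday of December 1999: Dec 4 1999.
January 2000 — 1st Saturday is Jan 1 2000.
1st Saturday of February 2000: Feb 5 2000.
1st Saturday of March 2000: Mar 4 2000.

Mar 4 2000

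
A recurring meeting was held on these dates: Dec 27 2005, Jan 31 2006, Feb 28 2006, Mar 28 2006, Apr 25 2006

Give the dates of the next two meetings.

May 30 2006, Jun 27 2006

These are Tuesdays with 35, 28, 28, 28-day gaps.
Each is the final Tuesday of its month — Jan 31 2006 is past the 28th, so '4th Tuesday' doesn't fit.
Last Tuesday of May 2006: May 30 2006.
June 2006 ends with Tuesday Jun 27 2006.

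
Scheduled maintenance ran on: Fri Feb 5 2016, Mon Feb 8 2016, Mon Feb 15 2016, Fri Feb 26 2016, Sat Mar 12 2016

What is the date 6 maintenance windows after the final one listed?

Fri Sep 2 2016

Gaps: 3, 7, 11, 15 days — each gap is 4 larger than the previous one.
Next gap: 19 days. Sat Mar 12 2016 + 19 days = Thu Mar 31 2016.
Next gap: 23 days. Thu Mar 31 2016 + 23 days = Sat Apr 23 2016.
Next gap: 27 days. Sat Apr 23 2016 + 27 days = Fri May 20 2016.
Next gap: 31 days. Fri May 20 2016 + 31 days = Mon Jun 20 2016.
Next gap: 35 days. Mon Jun 20 2016 + 35 days = Mon Jul 25 2016.
Next gap: 39 days. Mon Jul 25 2016 + 39 days = Fri Sep 2 2016.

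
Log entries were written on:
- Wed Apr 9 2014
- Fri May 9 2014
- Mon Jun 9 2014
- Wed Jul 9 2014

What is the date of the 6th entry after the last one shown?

Gaps: 30, 31, 30 days — not constant. Every event is on the 9th of the month.
Pattern: the 9th of each month.
August 2014: Sat Aug 9 2014.
Next: September 2014 → Tue Sep 9 2014.
Next: October 2014 → Thu Oct 9 2014.
Next: November 2014 → Sun Nov 9 2014.
December 2014: Tue Dec 9 2014.
Next: January 2015 → Fri Jan 9 2015.

Fri Jan 9 2015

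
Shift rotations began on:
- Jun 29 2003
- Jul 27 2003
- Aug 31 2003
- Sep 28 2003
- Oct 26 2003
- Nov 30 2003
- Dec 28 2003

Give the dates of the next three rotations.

Jan 25 2004, Feb 29 2004, Mar 28 2004

These are Sundays with 28, 35, 28, 28, 35, 28-day gaps.
Each is the final Sunday of its month — Jun 29 2003 is past the 28th, so '4th Sunday' doesn't fit.
Last Sunday of January 2004: Jan 25 2004.
Last Sunday of February 2004: Feb 29 2004.
Last Sunday of March 2004: Mar 28 2004.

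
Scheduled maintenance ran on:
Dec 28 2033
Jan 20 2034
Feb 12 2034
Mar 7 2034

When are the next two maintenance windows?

Mar 30 2034, Apr 22 2034

Gaps between consecutive events: 23, 23, 23 days — a constant 23-day interval.
Mar 7 2034 + 23 days = Mar 30 2034.
Mar 30 2034 + 23 days = Apr 22 2034.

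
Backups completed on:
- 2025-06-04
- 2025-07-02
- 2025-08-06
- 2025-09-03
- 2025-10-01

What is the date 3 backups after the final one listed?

All dates are Wednesdays, 28, 35, 28, 28 days apart.
Specifically, the 1st Wednesday of each month.
1st Wednesday of November 2025: 2025-11-05.
1st Wednesday of December 2025: 2025-12-03.
January 2026 — 1st Wednesday is 2026-01-07.

2026-01-07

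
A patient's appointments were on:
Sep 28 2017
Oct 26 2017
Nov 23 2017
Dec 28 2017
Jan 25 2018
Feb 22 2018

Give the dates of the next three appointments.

Mar 22 2018, Apr 26 2018, May 24 2018

These are Thursdays at 28- or 35-day spacing (28, 28, 35, 28, 28).
The pattern: 4th Thursday of the month.
4th Thursday of March 2018: Mar 22 2018.
April 2018 — 4th Thursday is Apr 26 2018.
4th Thursday of May 2018: May 24 2018.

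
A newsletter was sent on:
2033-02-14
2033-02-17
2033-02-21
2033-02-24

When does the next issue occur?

Every event lands on a Monday or Thursday (gaps cycle 3, 4, 3).
So the schedule is: every Monday and Thursday.
The following Monday is 2033-02-28.

2033-02-28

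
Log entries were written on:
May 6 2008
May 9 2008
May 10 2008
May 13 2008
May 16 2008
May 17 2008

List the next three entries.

Gaps: 3, 1, 3, 3, 1 days — not constant, but cyclic with period 3.
The events fall on every Tuesday, Friday and Saturday.
The following Tuesday is May 20 2008.
The following Friday is May 23 2008.
Next Saturday: May 24 2008.

May 20 2008, May 23 2008, May 24 2008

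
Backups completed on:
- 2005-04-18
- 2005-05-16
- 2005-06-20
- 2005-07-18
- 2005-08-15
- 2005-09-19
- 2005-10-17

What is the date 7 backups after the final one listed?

Gaps: 28, 35, 28, 28, 35, 28 days — a mix of 28 and 35. Every date is a Monday.
Each is the 3rd Monday of its month.
November 2005 — 3rd Monday is 2005-11-21.
December 2005 — 3rd Monday is 2005-12-19.
January 2006 — 3rd Monday is 2006-01-16.
3rd Monday of February 2006: 2006-02-20.
3rd Monday of March 2006: 2006-03-20.
April 2006 — 3rd Monday is 2006-04-17.
May 2006 — 3rd Monday is 2006-05-15.

2006-05-15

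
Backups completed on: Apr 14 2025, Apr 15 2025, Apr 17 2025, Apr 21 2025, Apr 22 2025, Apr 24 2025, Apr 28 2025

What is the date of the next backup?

The gap pattern 1, 2, 4, 1, 2, 4 repeats every 3 events.
These are the Mondays, Tuesdays and Thursdays of each week.
The following Tuesday is Apr 29 2025.

Apr 29 2025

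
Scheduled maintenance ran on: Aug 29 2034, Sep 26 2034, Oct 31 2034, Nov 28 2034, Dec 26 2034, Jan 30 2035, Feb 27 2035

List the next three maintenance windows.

Mar 27 2035, Apr 24 2035, May 29 2035

All Tuesdays; the gaps (28, 35, 28, 28, 35, 28) vary with month length.
This is the last Tuesday of each month.
March 2035 ends with Tuesday Mar 27 2035.
April 2035 ends with Tuesday Apr 24 2035.
May 2035 ends with Tuesday May 29 2035.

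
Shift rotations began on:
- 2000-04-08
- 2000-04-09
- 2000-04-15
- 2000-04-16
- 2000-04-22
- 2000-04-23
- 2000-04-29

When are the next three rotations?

Gaps: 1, 6, 1, 6, 1, 6 days — not constant, but cyclic with period 2.
The events fall on every Saturday and Sunday.
The following Sunday is 2000-04-30.
Next Saturday: 2000-05-06.
Next Sunday: 2000-05-07.

2000-04-30, 2000-05-06, 2000-05-07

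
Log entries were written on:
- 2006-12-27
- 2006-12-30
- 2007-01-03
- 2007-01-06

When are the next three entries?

2007-01-10, 2007-01-13, 2007-01-17

The gap pattern 3, 4, 3 repeats every 2 events.
These are the Wednesdays and Saturdays of each week.
The following Wednesday is 2007-01-10.
Next Saturday: 2007-01-13.
The following Wednesday is 2007-01-17.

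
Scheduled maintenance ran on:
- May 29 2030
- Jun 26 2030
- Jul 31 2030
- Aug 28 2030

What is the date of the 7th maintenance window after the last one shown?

Mar 26 2031

Every date is a Wednesday; gaps 28, 35, 28 days.
Each is the last Wednesday of its month (at least one falls on the 29th or later, ruling out '4th Wednesday').
September 2030 ends with Wednesday Sep 25 2030.
October 2030 ends with Wednesday Oct 30 2030.
November 2030 ends with Wednesday Nov 27 2030.
Last Wednesday of December 2030: Dec 25 2030.
January 2031 ends with Wednesday Jan 29 2031.
Last Wednesday of February 2031: Feb 26 2031.
March 2031 ends with Wednesday Mar 26 2031.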